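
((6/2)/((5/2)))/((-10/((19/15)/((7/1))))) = -19/875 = -0.02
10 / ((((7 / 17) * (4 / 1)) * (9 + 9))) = 85 / 252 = 0.34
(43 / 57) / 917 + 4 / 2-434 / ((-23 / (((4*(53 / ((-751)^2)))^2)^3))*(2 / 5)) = 77421194981939703638546064500040126313523 / 38694681065499530213079355785767482010187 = 2.00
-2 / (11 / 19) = -38 / 11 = -3.45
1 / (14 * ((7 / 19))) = 19 / 98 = 0.19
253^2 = 64009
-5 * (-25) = 125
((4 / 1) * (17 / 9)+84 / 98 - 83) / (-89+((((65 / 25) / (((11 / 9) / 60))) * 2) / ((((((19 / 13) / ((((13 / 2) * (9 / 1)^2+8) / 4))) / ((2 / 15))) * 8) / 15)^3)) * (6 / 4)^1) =-2904349499392 / 178042481948013291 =-0.00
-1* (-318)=318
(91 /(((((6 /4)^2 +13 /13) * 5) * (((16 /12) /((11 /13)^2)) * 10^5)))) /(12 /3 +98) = 847 /2873000000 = 0.00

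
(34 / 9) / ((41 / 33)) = 374 / 123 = 3.04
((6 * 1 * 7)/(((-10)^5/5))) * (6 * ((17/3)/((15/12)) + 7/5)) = -1869/25000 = -0.07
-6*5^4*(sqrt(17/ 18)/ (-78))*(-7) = -4375*sqrt(34)/ 78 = -327.06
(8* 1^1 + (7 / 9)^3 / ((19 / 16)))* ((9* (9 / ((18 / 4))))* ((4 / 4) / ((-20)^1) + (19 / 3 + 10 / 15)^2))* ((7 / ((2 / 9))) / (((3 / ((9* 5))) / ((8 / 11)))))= 144904816 / 57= 2542189.75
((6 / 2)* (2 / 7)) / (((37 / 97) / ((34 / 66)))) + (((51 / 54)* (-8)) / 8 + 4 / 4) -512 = -26194171 / 51282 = -510.79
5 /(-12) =-5 /12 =-0.42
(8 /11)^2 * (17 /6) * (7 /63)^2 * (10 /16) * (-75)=-8500 /9801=-0.87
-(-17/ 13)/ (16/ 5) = 85/ 208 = 0.41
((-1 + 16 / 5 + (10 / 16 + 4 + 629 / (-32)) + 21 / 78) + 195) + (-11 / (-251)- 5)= 92659701 / 522080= 177.48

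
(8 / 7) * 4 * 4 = 128 / 7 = 18.29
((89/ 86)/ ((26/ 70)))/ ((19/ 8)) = 1.17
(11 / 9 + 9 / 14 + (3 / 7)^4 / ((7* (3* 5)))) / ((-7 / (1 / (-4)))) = 2821661 / 42353640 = 0.07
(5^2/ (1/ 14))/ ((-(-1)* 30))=35/ 3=11.67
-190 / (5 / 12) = -456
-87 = -87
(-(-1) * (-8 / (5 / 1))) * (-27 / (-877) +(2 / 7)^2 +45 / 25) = -3287296 / 1074325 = -3.06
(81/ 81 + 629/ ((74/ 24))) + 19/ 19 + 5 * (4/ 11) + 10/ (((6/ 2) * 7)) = 48116/ 231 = 208.29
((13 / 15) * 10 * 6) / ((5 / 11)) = 572 / 5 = 114.40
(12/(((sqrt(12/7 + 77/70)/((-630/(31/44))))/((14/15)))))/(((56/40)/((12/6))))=-8528.40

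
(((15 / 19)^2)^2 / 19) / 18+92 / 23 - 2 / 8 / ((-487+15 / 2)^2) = 18222937888779 / 4554442408838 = 4.00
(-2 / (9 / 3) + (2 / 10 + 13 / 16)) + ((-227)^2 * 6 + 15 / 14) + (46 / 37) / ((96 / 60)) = 19218392237 / 62160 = 309176.19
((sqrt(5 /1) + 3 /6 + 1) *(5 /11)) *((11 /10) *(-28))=-14 *sqrt(5) -21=-52.30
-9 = -9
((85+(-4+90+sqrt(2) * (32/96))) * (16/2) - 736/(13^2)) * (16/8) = 16 * sqrt(2)/3+460912/169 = 2734.83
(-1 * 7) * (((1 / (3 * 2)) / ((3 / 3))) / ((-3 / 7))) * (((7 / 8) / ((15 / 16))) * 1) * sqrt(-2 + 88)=343 * sqrt(86) / 135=23.56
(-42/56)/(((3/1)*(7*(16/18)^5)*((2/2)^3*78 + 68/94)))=-2775303/3394764800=-0.00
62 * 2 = 124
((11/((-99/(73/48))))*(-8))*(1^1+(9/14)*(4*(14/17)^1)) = 3869/918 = 4.21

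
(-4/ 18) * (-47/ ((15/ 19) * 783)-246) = 5780326/ 105705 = 54.68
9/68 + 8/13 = 661/884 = 0.75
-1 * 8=-8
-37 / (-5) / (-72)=-37 / 360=-0.10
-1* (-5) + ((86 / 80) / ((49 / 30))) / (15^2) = 73543 / 14700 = 5.00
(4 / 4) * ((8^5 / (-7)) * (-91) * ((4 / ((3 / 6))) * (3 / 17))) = 10223616 / 17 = 601389.18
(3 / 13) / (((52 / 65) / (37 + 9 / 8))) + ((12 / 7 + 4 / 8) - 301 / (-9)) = 1222769 / 26208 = 46.66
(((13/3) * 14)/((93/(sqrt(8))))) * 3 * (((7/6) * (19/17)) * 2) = 48412 * sqrt(2)/4743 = 14.43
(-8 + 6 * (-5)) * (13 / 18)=-247 / 9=-27.44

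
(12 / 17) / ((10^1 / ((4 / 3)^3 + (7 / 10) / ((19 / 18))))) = 15562 / 72675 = 0.21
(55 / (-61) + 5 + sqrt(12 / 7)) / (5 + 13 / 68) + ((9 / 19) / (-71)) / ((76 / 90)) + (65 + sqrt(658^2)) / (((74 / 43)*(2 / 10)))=136*sqrt(21) / 2471 + 42911966087365 / 20420755951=2101.64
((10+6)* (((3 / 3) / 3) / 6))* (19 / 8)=19 / 9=2.11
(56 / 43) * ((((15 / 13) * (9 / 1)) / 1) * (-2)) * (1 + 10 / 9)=-31920 / 559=-57.10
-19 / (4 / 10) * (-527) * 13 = 650845 / 2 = 325422.50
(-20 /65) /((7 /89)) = -356 /91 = -3.91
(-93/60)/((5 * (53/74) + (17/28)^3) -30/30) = -0.55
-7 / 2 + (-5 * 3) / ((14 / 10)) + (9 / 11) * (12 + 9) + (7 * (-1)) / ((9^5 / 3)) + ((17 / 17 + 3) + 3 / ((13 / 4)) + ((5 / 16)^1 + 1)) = 2901103039 / 315242928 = 9.20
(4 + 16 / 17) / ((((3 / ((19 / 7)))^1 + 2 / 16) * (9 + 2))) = 0.37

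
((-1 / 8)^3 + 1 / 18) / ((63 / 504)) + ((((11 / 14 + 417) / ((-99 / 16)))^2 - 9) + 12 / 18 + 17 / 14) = 139921810471 / 30735936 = 4552.38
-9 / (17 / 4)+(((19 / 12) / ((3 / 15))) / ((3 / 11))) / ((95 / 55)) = 8989 / 612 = 14.69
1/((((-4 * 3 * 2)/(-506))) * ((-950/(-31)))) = 7843/11400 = 0.69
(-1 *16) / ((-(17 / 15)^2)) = 3600 / 289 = 12.46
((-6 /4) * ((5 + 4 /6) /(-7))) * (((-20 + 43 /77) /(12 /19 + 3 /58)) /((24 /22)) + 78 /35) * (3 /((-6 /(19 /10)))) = 58014353 /2108400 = 27.52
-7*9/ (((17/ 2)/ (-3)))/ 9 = 42/ 17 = 2.47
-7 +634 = 627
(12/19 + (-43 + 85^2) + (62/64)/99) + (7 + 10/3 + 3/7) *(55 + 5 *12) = 3547826203/421344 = 8420.26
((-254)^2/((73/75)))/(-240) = -276.18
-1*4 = -4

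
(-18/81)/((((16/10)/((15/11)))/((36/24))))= -25/88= -0.28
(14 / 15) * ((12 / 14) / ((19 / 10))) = 8 / 19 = 0.42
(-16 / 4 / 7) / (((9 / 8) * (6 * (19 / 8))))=-128 / 3591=-0.04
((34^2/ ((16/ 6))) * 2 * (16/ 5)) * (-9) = -124848/ 5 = -24969.60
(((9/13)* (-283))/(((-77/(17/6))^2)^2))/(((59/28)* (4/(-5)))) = 118182215/554654724624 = 0.00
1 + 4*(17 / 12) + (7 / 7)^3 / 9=61 / 9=6.78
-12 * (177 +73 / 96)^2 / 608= -291214225 / 466944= -623.66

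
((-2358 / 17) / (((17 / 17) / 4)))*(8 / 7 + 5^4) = -41340456 / 119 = -347398.79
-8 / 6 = -4 / 3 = -1.33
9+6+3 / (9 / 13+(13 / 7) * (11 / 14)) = 44937 / 2741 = 16.39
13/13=1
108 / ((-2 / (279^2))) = -4203414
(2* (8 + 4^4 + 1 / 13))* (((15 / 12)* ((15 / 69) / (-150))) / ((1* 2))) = -3433 / 7176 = -0.48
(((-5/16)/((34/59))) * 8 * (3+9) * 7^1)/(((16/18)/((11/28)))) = -87615/544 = -161.06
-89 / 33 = -2.70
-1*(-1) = 1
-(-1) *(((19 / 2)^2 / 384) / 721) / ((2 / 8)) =361 / 276864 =0.00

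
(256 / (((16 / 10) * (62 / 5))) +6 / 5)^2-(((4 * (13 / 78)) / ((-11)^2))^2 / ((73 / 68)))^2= 442152958838157178724 / 2222980313910075225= 198.90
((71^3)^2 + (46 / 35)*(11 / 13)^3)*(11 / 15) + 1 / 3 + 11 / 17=614000246378121059 / 6536075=93940208210.30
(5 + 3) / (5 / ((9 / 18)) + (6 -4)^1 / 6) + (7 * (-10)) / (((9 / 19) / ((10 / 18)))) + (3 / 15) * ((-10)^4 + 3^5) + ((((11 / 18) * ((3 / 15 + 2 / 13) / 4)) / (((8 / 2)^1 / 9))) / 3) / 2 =20549898737 / 10445760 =1967.30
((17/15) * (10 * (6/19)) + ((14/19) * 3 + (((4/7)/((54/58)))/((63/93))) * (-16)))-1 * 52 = -60.71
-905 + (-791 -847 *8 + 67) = -8405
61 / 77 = 0.79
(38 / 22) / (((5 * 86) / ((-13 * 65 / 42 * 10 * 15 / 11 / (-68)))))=80275 / 4953256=0.02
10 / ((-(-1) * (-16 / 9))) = -45 / 8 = -5.62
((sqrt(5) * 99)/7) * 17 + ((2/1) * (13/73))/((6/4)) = 537.85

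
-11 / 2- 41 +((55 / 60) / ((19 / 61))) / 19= -200767 / 4332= -46.35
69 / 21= 23 / 7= 3.29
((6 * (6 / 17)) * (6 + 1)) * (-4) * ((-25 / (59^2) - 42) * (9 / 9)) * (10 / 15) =98264544 / 59177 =1660.52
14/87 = 0.16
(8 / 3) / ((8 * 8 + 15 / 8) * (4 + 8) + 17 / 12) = 32 / 9503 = 0.00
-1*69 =-69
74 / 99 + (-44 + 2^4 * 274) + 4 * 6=432110 / 99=4364.75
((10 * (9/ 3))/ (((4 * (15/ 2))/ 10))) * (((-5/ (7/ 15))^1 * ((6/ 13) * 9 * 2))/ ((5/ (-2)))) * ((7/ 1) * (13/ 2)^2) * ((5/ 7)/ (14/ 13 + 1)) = 36214.29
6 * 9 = 54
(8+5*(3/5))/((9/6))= 22/3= 7.33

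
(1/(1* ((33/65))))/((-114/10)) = -325/1881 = -0.17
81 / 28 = 2.89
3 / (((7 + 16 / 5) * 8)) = 5 / 136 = 0.04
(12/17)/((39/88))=352/221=1.59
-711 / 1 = -711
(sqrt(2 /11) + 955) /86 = sqrt(22) /946 + 955 /86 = 11.11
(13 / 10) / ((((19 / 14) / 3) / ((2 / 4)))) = 273 / 190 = 1.44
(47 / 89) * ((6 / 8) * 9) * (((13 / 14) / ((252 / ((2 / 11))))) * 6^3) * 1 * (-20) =-494910 / 47971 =-10.32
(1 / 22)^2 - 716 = -346543 / 484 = -716.00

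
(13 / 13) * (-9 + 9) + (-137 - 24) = -161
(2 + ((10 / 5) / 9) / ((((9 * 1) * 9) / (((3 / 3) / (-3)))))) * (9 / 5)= 4372 / 1215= 3.60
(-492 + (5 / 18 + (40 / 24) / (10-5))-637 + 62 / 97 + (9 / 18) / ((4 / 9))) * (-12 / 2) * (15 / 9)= 39341735 / 3492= 11266.25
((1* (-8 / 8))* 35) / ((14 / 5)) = -25 / 2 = -12.50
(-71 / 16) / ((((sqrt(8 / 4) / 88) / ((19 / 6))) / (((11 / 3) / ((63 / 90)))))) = -816145 * sqrt(2) / 252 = -4580.17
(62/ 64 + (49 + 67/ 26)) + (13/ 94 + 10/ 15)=3129335/ 58656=53.35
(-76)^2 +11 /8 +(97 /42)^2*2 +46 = 20582503 /3528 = 5834.04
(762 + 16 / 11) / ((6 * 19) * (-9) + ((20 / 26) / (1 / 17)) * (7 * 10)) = -6.90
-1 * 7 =-7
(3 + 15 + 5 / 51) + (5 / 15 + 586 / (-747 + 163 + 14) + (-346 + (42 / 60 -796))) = -10890559 / 9690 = -1123.90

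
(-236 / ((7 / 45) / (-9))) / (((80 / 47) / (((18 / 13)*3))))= 6064551 / 182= 33321.71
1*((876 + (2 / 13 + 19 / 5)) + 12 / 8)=881.45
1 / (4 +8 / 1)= 1 / 12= 0.08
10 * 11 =110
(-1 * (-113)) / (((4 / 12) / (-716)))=-242724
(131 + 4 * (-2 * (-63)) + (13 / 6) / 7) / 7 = 90.76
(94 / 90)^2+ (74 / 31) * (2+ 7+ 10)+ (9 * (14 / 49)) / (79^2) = 127376214073 / 2742451425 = 46.45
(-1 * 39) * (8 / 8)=-39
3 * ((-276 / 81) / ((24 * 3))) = -23 / 162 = -0.14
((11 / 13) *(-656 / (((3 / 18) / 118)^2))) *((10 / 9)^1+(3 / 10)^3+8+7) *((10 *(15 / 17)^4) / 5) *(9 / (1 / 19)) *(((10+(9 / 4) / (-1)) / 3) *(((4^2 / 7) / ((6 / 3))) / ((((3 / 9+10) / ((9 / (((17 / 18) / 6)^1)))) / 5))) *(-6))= 8420276614702231065600 / 18458141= 456182267472235.21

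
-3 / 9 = -1 / 3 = -0.33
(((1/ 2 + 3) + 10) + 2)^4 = 923521/ 16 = 57720.06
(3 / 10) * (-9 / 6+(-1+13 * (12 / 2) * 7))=3261 / 20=163.05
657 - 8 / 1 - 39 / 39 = 648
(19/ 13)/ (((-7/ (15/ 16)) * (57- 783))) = 95/ 352352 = 0.00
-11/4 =-2.75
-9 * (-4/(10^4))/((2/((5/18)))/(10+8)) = 9/1000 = 0.01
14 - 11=3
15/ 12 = 5/ 4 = 1.25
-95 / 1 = -95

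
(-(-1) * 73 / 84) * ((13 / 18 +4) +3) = 10147 / 1512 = 6.71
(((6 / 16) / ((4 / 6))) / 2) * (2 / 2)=9 / 32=0.28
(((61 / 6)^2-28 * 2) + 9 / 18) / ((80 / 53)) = 91319 / 2880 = 31.71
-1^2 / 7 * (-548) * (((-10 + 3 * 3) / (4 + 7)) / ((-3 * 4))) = 137 / 231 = 0.59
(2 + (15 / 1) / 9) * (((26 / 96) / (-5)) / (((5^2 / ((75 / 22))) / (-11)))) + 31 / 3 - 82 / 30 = 3791 / 480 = 7.90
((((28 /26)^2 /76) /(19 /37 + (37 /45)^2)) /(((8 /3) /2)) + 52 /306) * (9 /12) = 0.13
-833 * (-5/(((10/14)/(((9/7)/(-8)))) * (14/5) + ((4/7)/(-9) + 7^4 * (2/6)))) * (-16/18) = -233240/49633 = -4.70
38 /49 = 0.78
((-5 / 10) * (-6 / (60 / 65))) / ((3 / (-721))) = -9373 / 12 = -781.08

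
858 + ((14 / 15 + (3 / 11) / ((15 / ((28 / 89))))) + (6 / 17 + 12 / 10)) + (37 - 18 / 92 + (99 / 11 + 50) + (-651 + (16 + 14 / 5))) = 744363089 / 2296734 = 324.10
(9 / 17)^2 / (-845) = -81 / 244205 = -0.00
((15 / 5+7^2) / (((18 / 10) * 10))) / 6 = 13 / 27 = 0.48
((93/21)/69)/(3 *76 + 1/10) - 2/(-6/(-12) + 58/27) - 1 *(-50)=7758377696/157546389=49.25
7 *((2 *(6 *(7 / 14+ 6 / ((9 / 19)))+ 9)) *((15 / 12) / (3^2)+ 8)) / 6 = 45122 / 27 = 1671.19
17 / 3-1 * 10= -13 / 3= -4.33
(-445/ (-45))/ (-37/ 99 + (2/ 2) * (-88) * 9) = -979/ 78445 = -0.01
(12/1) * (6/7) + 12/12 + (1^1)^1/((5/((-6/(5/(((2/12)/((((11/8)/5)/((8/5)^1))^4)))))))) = -88524537/2562175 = -34.55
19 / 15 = 1.27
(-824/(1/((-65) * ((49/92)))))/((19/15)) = 9841650/437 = 22520.94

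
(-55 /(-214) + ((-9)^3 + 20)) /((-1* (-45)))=-15.75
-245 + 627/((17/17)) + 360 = 742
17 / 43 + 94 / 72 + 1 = 4181 / 1548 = 2.70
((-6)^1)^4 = 1296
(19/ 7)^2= 361/ 49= 7.37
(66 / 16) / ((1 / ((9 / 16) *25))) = 7425 / 128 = 58.01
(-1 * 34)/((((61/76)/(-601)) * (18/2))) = 1552984/549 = 2828.75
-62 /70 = -31 /35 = -0.89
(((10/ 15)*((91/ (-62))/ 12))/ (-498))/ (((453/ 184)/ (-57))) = -39767/ 10490121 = -0.00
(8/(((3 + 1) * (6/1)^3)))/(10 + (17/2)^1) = 0.00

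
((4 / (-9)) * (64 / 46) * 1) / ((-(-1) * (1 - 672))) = 128 / 138897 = 0.00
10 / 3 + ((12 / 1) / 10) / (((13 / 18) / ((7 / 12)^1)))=839 / 195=4.30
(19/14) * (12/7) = 114/49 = 2.33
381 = 381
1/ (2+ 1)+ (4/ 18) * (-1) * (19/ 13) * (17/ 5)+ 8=4229/ 585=7.23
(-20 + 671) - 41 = 610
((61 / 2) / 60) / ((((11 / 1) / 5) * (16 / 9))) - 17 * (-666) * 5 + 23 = 79739447 / 1408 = 56633.13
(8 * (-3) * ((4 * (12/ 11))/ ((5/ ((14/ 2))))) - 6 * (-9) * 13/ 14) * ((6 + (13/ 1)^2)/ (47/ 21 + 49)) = -329.50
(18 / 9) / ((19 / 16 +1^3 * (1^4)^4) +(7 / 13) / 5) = 2080 / 2387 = 0.87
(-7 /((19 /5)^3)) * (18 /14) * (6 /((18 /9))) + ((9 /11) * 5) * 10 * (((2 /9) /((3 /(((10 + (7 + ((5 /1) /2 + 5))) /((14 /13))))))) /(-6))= -16272475 /1358082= -11.98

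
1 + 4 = 5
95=95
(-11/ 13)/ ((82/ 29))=-319/ 1066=-0.30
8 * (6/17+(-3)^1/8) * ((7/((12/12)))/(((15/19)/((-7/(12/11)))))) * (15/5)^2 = 30723/340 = 90.36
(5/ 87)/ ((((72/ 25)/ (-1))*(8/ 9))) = -125/ 5568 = -0.02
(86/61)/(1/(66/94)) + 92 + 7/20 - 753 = -37824911/57340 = -659.66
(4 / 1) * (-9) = -36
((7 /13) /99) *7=0.04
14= 14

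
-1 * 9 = -9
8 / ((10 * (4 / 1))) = 1 / 5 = 0.20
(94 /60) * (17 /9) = 799 /270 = 2.96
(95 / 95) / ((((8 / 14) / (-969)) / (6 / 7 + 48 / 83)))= -404073 / 166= -2434.17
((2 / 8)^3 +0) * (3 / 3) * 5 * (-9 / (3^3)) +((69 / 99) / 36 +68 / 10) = 645637 / 95040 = 6.79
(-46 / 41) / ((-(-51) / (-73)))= 3358 / 2091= 1.61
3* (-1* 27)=-81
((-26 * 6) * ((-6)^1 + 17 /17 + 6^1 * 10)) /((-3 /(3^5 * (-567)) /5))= -1970268300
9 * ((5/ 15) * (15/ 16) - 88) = -12627/ 16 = -789.19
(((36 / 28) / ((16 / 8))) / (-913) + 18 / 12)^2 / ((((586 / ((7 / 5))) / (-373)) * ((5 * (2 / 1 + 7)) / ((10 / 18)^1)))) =-1902605114 / 76934250855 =-0.02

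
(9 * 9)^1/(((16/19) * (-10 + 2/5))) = -2565/256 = -10.02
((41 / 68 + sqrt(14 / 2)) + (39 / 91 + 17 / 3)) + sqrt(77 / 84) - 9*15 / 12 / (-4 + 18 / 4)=-22565 / 1428 + sqrt(33) / 6 + sqrt(7)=-12.20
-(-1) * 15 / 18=5 / 6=0.83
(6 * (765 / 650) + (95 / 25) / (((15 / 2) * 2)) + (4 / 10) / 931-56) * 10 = -88384636 / 181545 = -486.85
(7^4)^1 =2401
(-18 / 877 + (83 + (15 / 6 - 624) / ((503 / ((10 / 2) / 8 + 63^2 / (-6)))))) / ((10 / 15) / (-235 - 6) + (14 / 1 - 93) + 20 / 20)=-4590394933803 / 398048382016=-11.53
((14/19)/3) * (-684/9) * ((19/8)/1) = -133/3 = -44.33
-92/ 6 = -46/ 3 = -15.33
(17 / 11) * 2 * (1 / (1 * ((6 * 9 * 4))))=17 / 1188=0.01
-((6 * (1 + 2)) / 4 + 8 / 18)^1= -89 / 18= -4.94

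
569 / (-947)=-569 / 947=-0.60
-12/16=-3/4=-0.75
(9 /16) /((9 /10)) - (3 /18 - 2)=2.46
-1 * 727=-727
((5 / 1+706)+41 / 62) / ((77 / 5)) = 220615 / 4774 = 46.21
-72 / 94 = -36 / 47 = -0.77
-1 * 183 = -183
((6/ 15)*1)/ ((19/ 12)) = 24/ 95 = 0.25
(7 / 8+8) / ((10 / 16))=71 / 5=14.20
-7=-7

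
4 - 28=-24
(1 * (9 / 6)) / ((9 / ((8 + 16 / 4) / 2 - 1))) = 5 / 6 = 0.83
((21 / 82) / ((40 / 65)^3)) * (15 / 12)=230685 / 167936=1.37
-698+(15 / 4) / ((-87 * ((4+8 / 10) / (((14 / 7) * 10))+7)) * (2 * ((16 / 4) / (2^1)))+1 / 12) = -698.00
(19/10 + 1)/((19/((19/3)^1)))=29/30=0.97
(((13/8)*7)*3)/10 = 273/80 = 3.41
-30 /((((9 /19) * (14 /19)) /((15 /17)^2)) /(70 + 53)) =-16651125 /2023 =-8230.91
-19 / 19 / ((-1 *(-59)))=-0.02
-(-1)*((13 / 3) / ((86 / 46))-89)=-11182 / 129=-86.68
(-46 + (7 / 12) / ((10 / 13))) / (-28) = 5429 / 3360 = 1.62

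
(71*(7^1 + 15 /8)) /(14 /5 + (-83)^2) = 25205 /275672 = 0.09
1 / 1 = 1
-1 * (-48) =48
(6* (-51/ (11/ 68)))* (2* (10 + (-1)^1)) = -374544/ 11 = -34049.45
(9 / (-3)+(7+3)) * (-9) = -63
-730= -730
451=451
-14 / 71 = -0.20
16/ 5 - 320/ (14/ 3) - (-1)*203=4817/ 35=137.63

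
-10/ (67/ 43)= -430/ 67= -6.42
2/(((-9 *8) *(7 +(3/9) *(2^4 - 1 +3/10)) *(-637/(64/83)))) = 160/57576519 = 0.00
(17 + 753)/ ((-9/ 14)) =-10780/ 9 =-1197.78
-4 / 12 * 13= -13 / 3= -4.33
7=7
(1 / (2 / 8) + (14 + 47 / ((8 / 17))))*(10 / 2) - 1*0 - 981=-3133 / 8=-391.62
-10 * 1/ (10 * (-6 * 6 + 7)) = 1/ 29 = 0.03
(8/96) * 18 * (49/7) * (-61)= -1281/2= -640.50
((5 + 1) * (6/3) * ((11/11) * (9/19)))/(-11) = -108/209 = -0.52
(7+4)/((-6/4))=-22/3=-7.33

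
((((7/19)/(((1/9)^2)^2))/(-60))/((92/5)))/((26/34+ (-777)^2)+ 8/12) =-0.00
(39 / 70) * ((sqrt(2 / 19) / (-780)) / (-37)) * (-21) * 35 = -21 * sqrt(38) / 28120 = -0.00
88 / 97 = 0.91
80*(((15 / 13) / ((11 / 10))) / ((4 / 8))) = 24000 / 143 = 167.83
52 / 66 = 26 / 33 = 0.79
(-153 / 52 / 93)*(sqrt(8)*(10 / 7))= -255*sqrt(2) / 2821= -0.13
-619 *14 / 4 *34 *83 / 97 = -6113863 / 97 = -63029.52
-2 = -2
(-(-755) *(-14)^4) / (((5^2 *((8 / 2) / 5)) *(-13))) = -1450204 / 13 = -111554.15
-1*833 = -833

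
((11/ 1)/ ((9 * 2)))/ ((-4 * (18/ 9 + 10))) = -11/ 864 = -0.01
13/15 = 0.87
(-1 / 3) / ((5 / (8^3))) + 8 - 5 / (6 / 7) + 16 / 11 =-10069 / 330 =-30.51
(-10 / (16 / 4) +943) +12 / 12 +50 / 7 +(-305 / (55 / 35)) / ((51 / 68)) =318713 / 462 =689.85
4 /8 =1 /2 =0.50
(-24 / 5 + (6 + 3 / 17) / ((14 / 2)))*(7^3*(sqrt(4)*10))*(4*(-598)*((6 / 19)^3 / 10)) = 118027518336 / 583015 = 202443.36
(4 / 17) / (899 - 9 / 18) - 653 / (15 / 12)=-79793948 / 152745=-522.40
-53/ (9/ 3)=-53/ 3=-17.67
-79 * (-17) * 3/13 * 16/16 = 4029/13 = 309.92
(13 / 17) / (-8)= -13 / 136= -0.10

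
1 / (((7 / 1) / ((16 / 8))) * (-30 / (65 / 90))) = -13 / 1890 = -0.01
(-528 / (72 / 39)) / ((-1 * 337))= 286 / 337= 0.85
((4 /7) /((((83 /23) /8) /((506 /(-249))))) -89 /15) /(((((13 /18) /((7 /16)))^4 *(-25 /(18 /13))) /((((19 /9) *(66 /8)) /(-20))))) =-222648324767253 /4029577809920000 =-0.06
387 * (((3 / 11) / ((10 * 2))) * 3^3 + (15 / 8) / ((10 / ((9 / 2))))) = 825471 / 1760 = 469.02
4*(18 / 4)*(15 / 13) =270 / 13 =20.77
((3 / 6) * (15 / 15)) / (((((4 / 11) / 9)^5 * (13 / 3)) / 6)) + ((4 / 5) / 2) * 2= 427945575703 / 66560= 6429470.79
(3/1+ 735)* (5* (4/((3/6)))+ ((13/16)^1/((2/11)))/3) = 489909/16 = 30619.31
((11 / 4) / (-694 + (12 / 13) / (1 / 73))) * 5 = -715 / 32584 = -0.02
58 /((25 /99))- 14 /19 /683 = 74513584 /324425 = 229.68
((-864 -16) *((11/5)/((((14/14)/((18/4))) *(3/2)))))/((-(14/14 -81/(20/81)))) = -116160/6541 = -17.76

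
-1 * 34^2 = -1156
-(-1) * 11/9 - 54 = -475/9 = -52.78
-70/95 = -14/19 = -0.74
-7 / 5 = -1.40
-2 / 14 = -1 / 7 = -0.14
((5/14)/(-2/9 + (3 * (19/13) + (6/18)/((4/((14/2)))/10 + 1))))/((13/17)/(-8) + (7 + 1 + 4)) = 367965/54919718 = 0.01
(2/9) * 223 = 446/9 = 49.56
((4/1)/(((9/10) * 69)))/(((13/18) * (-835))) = -16/149799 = -0.00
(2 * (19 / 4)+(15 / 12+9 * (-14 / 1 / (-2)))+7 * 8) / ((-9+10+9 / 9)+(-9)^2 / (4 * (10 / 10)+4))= 1038 / 97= 10.70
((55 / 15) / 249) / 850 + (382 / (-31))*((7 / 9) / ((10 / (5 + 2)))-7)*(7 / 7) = 521933717 / 6561150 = 79.55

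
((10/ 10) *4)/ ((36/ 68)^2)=1156/ 81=14.27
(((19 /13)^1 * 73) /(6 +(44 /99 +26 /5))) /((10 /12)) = 37449 /3406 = 11.00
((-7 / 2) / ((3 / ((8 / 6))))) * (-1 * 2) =28 / 9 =3.11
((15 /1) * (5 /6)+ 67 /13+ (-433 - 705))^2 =848498641 /676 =1255175.50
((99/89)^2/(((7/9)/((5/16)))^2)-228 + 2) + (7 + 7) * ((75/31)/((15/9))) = -632910631249/3080191744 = -205.48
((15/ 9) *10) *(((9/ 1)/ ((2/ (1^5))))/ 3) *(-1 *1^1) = -25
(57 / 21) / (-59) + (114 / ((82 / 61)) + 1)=1452155 / 16933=85.76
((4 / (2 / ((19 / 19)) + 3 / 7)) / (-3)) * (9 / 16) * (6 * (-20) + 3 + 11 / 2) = 4683 / 136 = 34.43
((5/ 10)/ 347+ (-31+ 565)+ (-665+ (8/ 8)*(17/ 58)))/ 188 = -0.70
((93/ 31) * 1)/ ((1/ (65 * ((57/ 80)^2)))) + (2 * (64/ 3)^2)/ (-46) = 20986297/ 264960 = 79.21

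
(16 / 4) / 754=2 / 377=0.01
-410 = -410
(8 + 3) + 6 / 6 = 12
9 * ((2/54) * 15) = 5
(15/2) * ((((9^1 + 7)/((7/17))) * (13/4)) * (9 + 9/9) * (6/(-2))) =-198900/7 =-28414.29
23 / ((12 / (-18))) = -69 / 2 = -34.50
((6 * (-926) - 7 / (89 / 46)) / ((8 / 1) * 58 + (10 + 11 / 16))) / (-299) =608992 / 15546965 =0.04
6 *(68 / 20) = 20.40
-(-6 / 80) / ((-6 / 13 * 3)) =-13 / 240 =-0.05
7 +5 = 12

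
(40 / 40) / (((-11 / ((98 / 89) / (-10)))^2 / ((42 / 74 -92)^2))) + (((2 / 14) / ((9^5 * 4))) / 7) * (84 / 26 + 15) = 0.84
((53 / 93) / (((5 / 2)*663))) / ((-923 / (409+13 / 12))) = -260813 / 1707337710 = -0.00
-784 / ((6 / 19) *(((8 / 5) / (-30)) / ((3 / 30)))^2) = -69825 / 8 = -8728.12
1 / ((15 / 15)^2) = 1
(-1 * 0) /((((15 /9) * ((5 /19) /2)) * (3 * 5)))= 0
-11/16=-0.69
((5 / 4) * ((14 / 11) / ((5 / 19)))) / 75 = 133 / 1650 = 0.08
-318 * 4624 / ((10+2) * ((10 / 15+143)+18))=-367608 / 485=-757.95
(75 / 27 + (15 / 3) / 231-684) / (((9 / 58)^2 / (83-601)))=117515715392 / 8019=14654659.61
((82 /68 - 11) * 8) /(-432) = 37 /204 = 0.18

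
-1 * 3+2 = -1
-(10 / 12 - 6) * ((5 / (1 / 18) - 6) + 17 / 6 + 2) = 16523 / 36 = 458.97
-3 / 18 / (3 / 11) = -11 / 18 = -0.61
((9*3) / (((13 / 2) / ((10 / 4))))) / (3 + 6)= 15 / 13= 1.15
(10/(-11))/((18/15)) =-25/33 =-0.76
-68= -68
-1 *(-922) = 922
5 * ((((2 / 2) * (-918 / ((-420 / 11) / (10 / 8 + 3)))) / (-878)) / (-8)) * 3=85833 / 393344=0.22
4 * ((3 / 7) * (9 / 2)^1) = 54 / 7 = 7.71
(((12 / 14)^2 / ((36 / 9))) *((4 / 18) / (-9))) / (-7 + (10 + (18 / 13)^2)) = -338 / 366471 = -0.00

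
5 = 5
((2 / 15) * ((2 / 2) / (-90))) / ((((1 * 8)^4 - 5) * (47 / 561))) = -187 / 43262325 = -0.00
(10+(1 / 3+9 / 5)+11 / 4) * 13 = 11609 / 60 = 193.48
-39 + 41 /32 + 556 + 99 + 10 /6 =59419 /96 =618.95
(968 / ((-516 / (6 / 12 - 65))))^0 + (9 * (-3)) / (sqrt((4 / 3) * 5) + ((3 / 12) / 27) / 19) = 28126763 / 28071359 - 75792672 * sqrt(15) / 28071359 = -9.46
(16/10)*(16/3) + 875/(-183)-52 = -44147/915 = -48.25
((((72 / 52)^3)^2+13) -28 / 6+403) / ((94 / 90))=90874784670 / 226860023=400.58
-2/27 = -0.07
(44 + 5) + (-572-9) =-532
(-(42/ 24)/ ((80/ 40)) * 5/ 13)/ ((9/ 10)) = -175/ 468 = -0.37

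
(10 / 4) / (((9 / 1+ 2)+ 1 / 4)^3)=0.00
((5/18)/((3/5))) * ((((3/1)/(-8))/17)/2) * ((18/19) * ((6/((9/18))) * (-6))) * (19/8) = 225/272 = 0.83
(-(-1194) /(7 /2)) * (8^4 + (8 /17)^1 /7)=1163987616 /833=1397344.08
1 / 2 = 0.50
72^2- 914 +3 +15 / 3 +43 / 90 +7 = 385693 / 90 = 4285.48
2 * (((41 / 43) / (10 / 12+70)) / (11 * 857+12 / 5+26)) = 164 / 57599145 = 0.00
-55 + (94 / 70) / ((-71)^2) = -9703878 / 176435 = -55.00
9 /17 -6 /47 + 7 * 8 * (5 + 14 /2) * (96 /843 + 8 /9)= 454153739 /673557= 674.26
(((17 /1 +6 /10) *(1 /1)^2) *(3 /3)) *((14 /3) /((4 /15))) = 308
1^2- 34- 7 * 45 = -348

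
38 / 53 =0.72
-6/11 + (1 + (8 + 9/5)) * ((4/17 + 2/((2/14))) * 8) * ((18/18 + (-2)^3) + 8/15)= -37185366/4675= -7954.09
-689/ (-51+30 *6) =-689/ 129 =-5.34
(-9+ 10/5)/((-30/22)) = 77/15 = 5.13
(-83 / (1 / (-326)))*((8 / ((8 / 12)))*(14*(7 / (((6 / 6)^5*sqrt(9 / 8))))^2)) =593977216 / 3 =197992405.33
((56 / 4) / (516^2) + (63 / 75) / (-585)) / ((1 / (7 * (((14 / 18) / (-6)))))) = 14663593 / 11681982000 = 0.00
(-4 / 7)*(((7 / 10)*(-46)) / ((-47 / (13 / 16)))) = -299 / 940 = -0.32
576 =576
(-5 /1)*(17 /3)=-28.33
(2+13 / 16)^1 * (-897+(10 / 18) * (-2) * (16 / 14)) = -2526.38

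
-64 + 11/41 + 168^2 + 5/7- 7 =8080193/287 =28153.98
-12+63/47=-501/47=-10.66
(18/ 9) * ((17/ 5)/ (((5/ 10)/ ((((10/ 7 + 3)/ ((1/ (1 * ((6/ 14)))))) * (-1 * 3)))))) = -18972/ 245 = -77.44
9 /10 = 0.90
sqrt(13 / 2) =sqrt(26) / 2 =2.55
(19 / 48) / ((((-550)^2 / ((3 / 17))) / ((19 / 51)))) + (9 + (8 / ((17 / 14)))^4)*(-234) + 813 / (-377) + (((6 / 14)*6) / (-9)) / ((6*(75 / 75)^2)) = -472546551136450891923 / 1066793687960000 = -442959.64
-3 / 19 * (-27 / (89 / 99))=8019 / 1691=4.74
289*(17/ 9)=4913/ 9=545.89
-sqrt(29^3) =-29 * sqrt(29) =-156.17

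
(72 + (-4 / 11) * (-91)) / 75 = 1156 / 825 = 1.40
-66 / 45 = -22 / 15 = -1.47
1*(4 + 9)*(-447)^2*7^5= 43656468219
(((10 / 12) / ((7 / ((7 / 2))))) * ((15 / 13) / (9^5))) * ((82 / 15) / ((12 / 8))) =205 / 6908733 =0.00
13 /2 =6.50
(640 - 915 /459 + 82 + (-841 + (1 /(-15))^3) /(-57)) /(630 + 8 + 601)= 343277681 /578856375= 0.59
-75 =-75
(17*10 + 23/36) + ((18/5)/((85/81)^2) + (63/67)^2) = 1020427156567/5837944500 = 174.79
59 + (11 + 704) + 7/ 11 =8521/ 11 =774.64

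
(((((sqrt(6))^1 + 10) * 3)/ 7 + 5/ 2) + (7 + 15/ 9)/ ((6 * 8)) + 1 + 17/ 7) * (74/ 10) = 111 * sqrt(6)/ 35 + 193843/ 2520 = 84.69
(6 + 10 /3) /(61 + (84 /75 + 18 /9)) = 100 /687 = 0.15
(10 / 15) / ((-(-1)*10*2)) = 1 / 30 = 0.03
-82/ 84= -41/ 42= -0.98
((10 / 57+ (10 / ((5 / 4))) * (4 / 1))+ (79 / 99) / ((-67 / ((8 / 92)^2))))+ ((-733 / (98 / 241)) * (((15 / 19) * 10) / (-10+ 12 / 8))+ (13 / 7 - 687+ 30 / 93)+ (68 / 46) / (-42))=1758665205115963 / 1721575071909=1021.54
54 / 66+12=141 / 11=12.82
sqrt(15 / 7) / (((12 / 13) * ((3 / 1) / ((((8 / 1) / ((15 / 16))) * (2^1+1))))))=416 * sqrt(105) / 315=13.53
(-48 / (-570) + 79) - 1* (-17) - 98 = -182 / 95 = -1.92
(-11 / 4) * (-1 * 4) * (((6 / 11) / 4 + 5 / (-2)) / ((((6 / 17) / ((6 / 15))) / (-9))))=265.20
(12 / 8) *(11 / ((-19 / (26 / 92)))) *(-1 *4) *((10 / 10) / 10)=429 / 4370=0.10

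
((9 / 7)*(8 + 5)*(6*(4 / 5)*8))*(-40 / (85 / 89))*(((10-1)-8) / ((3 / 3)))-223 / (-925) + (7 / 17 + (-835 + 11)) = -3049588018 / 110075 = -27704.64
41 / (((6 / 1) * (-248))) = -41 / 1488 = -0.03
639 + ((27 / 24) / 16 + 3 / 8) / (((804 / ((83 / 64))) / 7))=1402907423 / 2195456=639.01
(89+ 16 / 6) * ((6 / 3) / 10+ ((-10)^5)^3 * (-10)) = 916666666666666685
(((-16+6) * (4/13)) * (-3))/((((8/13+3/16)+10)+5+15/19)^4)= 2251674644643840/18488437662404352241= 0.00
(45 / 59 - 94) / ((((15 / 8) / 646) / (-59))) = 1895277.87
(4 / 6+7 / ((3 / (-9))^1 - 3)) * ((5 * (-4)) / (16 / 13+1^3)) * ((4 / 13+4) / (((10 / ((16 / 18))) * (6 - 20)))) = -0.35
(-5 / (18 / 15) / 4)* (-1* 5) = 125 / 24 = 5.21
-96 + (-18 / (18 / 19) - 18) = -133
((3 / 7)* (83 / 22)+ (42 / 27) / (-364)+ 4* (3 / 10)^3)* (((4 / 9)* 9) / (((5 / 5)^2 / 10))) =15500972 / 225225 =68.82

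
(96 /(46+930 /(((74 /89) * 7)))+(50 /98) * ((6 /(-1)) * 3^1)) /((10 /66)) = -751285062 /13058255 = -57.53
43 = 43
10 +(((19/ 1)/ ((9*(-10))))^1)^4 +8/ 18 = 685390321/ 65610000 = 10.45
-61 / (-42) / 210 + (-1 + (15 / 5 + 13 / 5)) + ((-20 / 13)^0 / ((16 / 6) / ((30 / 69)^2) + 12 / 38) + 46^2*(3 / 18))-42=2041492217 / 6473880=315.34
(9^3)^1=729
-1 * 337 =-337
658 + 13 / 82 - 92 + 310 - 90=64465 / 82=786.16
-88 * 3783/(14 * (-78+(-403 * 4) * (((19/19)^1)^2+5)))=2134/875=2.44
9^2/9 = 9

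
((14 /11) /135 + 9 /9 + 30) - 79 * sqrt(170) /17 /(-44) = 79 * sqrt(170) /748 + 46049 /1485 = 32.39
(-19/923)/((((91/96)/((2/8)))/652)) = -297312/83993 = -3.54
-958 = -958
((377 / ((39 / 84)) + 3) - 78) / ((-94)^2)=737 / 8836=0.08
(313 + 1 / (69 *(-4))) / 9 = 86387 / 2484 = 34.78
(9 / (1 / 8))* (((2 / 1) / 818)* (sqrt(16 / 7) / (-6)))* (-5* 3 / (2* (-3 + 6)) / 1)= 120* sqrt(7) / 2863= 0.11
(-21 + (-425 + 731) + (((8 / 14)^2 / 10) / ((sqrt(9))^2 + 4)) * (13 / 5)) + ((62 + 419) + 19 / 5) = 943013 / 1225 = 769.81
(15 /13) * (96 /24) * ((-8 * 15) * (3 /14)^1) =-10800 /91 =-118.68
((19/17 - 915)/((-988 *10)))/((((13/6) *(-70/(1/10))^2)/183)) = 533079/33434537500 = 0.00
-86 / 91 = -0.95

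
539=539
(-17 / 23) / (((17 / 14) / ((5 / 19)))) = -70 / 437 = -0.16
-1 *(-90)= 90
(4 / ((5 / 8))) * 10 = 64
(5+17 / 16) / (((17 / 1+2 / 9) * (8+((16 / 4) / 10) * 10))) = 291 / 9920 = 0.03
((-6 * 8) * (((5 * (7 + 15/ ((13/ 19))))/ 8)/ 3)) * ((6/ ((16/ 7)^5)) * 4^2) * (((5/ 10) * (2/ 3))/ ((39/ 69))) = -90841835/ 346112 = -262.46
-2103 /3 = -701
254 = 254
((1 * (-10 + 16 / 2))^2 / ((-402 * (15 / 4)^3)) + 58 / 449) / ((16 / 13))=255373807 / 2436723000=0.10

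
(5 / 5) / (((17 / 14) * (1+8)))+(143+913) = 161582 / 153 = 1056.09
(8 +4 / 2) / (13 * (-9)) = -10 / 117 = -0.09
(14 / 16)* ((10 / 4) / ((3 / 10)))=175 / 24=7.29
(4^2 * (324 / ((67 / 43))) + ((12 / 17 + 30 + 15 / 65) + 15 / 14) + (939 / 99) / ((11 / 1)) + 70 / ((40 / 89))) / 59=529101791963 / 8879402532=59.59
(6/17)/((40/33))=99/340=0.29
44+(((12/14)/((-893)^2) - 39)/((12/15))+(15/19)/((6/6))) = -88432867/22328572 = -3.96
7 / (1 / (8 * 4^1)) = 224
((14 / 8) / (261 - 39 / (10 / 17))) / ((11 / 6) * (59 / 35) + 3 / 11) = 1225 / 458371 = 0.00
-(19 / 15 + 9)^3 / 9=-120.24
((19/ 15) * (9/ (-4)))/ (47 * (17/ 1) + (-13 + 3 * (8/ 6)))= -57/ 15800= -0.00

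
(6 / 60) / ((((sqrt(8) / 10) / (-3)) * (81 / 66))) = -11 * sqrt(2) / 18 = -0.86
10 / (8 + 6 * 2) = 1 / 2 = 0.50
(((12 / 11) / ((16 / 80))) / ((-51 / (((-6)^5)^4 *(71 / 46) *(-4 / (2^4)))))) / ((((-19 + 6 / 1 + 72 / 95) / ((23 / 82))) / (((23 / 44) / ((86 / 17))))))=-88624709312370278400 / 248094649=-357221365594.11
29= 29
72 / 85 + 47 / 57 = 8099 / 4845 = 1.67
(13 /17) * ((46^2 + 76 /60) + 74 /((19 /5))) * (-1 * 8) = -63332984 /4845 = -13071.82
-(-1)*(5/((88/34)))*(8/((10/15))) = 23.18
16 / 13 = 1.23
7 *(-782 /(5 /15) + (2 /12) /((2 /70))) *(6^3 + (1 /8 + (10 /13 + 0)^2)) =-9599396429 /2704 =-3550072.64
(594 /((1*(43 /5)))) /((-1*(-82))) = 1485 /1763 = 0.84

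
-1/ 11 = -0.09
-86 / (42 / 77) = -473 / 3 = -157.67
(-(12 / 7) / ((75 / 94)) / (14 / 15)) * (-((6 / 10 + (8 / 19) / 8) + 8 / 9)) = 247784 / 69825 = 3.55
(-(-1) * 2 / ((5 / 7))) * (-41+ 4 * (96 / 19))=-1106 / 19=-58.21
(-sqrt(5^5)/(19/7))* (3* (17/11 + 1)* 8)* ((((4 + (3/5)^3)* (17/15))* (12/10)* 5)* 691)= -24924910.07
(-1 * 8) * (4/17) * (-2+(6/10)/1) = 224/85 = 2.64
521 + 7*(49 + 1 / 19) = 16423 / 19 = 864.37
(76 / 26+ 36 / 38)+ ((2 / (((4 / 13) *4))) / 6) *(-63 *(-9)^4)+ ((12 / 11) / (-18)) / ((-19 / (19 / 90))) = -656963246123 / 5868720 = -111943.19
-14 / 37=-0.38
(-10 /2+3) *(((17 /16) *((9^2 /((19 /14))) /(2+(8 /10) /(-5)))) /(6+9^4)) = -0.01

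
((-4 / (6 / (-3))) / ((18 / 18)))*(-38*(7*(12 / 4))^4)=-14780556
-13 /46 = -0.28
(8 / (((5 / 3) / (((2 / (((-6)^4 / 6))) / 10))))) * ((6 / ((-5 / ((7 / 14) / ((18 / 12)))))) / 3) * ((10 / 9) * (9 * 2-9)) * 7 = -28 / 675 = -0.04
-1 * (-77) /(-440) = -7 /40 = -0.18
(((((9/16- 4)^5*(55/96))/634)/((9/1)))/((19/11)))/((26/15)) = -1522435234375/94582024962048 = -0.02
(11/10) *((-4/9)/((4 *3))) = -11/270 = -0.04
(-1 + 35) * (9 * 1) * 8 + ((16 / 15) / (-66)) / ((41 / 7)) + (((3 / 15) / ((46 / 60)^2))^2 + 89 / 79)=1098901494859111 / 448670474505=2449.24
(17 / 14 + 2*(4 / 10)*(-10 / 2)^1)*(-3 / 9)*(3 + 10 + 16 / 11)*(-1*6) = -80.53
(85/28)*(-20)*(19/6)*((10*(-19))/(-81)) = -767125/1701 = -450.98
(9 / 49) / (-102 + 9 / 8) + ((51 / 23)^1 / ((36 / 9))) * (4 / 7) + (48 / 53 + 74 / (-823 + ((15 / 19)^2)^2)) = 139111271796220 / 123036290675683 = 1.13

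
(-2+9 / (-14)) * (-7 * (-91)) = -3367 / 2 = -1683.50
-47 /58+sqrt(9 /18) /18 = -47 /58+sqrt(2) /36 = -0.77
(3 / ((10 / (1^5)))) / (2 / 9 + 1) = 27 / 110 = 0.25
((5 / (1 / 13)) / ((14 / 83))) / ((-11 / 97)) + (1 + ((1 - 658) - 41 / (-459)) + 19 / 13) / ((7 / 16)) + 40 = -4460458381 / 918918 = -4854.03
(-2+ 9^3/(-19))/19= -767/361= -2.12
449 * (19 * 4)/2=17062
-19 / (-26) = 19 / 26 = 0.73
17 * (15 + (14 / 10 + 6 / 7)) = 293.37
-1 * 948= -948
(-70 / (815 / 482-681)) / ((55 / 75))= 506100 / 3601697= 0.14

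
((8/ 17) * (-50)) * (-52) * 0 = 0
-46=-46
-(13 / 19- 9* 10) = 1697 / 19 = 89.32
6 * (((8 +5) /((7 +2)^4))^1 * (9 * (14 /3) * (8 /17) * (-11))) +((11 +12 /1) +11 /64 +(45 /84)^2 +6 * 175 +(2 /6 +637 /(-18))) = 1035.82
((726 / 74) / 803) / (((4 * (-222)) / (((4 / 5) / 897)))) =-11 / 896434890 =-0.00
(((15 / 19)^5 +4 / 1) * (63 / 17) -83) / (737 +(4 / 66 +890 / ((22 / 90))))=-93124617828 / 6081400664059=-0.02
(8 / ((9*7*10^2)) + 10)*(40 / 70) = 63008 / 11025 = 5.72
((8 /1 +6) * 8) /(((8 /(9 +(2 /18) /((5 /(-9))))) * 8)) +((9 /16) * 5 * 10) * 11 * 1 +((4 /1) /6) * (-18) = 12511 /40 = 312.78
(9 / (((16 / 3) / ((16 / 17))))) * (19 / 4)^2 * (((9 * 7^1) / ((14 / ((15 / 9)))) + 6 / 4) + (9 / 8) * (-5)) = 263169 / 2176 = 120.94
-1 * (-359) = 359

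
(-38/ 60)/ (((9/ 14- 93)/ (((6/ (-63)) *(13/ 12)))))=-247/ 349110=-0.00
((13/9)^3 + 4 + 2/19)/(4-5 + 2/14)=-690235/83106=-8.31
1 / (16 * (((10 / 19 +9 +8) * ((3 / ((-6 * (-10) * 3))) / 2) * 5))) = 19 / 222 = 0.09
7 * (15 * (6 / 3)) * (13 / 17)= 2730 / 17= 160.59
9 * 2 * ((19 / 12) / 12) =19 / 8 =2.38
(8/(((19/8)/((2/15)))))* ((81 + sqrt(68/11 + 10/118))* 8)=7168* sqrt(53867)/184965 + 27648/95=300.03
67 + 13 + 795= 875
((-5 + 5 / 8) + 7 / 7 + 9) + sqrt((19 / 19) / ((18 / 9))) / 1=sqrt(2) / 2 + 45 / 8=6.33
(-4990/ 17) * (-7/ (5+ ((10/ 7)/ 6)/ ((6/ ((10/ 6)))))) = 405.58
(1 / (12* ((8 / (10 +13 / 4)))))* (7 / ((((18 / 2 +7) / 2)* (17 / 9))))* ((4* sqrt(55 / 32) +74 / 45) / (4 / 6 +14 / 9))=41181 / 870400 +10017* sqrt(110) / 696320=0.20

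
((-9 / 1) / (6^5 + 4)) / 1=-9 / 7780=-0.00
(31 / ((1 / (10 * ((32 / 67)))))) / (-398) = -4960 / 13333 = -0.37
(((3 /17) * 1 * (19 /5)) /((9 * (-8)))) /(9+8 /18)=-57 /57800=-0.00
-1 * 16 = -16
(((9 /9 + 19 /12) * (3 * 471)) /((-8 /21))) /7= -43803 /32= -1368.84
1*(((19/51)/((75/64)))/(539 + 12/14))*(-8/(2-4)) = 34048/14454675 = 0.00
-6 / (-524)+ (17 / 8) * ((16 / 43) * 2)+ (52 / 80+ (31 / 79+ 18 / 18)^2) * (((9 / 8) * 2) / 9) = 6299997989 / 2812444240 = 2.24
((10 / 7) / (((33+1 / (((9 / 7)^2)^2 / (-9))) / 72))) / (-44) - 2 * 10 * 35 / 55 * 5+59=-1965603 / 416878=-4.72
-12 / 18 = -2 / 3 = -0.67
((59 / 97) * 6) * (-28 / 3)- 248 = -27360 / 97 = -282.06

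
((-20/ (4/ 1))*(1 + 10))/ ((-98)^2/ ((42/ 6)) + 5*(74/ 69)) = -3795/ 95038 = -0.04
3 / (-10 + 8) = -3 / 2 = -1.50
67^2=4489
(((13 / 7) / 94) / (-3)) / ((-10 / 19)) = 247 / 19740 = 0.01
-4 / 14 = -2 / 7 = -0.29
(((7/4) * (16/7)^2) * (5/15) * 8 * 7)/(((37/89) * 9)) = 45568/999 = 45.61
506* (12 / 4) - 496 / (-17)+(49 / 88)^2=203723505 / 131648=1547.49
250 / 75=10 / 3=3.33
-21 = -21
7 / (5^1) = 7 / 5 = 1.40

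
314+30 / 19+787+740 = 35009 / 19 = 1842.58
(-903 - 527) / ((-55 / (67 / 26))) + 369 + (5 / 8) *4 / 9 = 436.28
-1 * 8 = -8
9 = 9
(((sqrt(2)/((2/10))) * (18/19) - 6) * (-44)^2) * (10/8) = -14520 + 217800 * sqrt(2)/19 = 1691.35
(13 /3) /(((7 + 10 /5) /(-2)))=-26 /27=-0.96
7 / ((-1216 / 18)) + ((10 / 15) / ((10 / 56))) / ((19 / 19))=33103 / 9120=3.63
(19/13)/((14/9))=171/182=0.94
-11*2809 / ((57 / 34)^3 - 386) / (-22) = -55202468 / 14986151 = -3.68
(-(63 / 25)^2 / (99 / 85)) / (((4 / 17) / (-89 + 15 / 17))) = 5615253 / 2750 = 2041.91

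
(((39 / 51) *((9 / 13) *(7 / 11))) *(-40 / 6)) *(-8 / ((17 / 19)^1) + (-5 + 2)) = 85260 / 3179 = 26.82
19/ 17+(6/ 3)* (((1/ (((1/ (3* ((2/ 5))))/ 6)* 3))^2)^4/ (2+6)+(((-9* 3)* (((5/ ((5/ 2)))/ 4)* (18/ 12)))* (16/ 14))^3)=-55836254729531/ 2277734375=-24513.94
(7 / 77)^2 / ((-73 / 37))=-37 / 8833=-0.00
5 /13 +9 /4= 137 /52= 2.63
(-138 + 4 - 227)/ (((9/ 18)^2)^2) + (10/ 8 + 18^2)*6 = -7649/ 2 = -3824.50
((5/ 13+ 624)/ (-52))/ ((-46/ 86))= 349031/ 15548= 22.45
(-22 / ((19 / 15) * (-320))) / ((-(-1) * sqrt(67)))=33 * sqrt(67) / 40736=0.01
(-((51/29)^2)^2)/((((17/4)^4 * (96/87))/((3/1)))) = -1944/24389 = -0.08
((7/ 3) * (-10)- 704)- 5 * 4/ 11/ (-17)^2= -6936638/ 9537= -727.34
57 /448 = 0.13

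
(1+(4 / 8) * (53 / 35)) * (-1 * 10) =-123 / 7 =-17.57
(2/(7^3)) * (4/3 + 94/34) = 418/17493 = 0.02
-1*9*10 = -90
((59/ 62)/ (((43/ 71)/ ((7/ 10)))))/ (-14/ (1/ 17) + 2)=-497/ 106640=-0.00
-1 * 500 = -500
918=918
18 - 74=-56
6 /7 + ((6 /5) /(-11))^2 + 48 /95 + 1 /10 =1186301 /804650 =1.47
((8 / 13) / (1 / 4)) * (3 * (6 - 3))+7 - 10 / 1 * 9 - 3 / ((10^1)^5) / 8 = -632800039 / 10400000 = -60.85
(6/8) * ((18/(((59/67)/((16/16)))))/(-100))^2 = 1090827/34810000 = 0.03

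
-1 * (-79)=79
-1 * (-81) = 81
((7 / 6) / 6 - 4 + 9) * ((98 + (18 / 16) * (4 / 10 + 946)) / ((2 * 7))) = 310607 / 720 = 431.40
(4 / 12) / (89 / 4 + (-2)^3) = 4 / 171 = 0.02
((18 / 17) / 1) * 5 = 90 / 17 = 5.29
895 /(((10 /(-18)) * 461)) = -3.49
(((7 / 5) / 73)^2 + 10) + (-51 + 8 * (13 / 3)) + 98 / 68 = -66474277 / 13588950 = -4.89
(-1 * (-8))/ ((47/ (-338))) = -2704/ 47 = -57.53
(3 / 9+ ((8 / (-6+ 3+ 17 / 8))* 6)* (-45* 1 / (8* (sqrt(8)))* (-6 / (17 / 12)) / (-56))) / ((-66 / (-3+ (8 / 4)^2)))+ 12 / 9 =263 / 198 - 810* sqrt(2) / 9163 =1.20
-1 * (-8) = 8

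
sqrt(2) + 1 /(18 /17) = 2.36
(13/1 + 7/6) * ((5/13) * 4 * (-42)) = -11900/13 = -915.38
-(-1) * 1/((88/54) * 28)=27/1232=0.02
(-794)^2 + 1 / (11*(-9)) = 62413163 / 99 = 630435.99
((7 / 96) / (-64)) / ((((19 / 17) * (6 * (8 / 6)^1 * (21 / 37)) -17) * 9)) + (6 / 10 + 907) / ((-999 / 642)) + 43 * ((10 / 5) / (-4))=-46405497120293 / 76733429760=-604.76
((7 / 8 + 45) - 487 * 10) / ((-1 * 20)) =38593 / 160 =241.21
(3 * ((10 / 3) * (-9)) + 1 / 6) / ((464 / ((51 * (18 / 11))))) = -7497 / 464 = -16.16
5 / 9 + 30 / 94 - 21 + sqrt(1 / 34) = -19.95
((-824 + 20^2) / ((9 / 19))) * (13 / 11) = -1057.86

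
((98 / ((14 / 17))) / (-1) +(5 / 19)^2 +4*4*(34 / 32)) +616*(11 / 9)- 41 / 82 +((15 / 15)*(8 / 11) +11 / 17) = 792058585 / 1215126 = 651.83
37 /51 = 0.73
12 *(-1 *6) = -72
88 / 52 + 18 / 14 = 271 / 91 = 2.98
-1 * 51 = -51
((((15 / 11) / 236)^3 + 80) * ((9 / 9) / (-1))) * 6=-4198801146765 / 8747502368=-480.00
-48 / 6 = -8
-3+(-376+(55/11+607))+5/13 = 3034/13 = 233.38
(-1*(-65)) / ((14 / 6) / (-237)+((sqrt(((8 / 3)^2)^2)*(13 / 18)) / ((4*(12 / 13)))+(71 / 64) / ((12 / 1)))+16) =319438080 / 85872569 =3.72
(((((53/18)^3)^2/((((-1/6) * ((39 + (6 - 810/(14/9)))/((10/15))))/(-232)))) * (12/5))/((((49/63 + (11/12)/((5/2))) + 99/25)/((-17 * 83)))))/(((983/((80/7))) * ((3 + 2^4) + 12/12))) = 7255547944300408/14799602094489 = 490.25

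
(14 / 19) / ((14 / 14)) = 14 / 19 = 0.74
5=5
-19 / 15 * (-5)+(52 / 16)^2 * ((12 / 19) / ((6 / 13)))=9479 / 456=20.79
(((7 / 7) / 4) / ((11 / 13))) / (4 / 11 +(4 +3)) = 13 / 324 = 0.04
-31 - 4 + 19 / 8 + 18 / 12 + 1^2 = -241 / 8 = -30.12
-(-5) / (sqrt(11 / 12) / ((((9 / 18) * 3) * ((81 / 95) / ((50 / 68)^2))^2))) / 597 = 8767700496 * sqrt(33) / 1543416015625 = 0.03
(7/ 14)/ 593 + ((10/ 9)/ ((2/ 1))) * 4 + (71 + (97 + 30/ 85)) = 30952381/ 181458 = 170.58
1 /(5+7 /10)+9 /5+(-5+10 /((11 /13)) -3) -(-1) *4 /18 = 56579 /9405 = 6.02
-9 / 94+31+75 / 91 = 271405 / 8554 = 31.73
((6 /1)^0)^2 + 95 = 96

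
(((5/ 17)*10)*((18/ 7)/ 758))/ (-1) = -450/ 45101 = -0.01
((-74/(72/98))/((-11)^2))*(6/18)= -1813/6534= -0.28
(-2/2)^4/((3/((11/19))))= 11/57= 0.19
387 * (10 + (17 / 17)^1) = 4257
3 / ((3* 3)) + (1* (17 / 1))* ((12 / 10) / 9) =13 / 5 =2.60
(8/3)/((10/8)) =32/15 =2.13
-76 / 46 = -38 / 23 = -1.65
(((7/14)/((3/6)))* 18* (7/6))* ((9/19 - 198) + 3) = -77616/19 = -4085.05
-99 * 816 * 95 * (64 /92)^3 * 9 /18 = -15717335040 /12167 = -1291800.36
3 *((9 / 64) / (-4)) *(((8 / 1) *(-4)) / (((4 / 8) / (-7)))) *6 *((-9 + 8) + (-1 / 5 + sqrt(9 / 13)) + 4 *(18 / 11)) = -1751.32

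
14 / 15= 0.93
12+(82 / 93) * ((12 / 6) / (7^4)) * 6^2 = 895140 / 74431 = 12.03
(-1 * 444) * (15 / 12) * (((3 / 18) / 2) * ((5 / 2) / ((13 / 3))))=-2775 / 104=-26.68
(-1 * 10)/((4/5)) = -25/2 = -12.50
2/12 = 1/6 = 0.17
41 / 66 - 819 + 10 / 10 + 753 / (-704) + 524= -621875 / 2112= -294.45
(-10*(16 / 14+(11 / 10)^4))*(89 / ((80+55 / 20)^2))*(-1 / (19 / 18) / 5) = 584688348 / 9107258125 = 0.06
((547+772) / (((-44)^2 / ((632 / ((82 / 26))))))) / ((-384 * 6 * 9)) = -1354613 / 205742592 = -0.01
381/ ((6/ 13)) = 1651/ 2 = 825.50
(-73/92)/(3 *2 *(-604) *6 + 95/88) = 1606/44007671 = 0.00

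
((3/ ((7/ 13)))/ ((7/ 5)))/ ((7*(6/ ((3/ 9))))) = 65/ 2058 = 0.03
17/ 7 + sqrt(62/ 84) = sqrt(1302)/ 42 + 17/ 7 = 3.29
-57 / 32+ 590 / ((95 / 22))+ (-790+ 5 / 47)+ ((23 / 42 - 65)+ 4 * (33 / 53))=-22804410397 / 31805088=-717.01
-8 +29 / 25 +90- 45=954 / 25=38.16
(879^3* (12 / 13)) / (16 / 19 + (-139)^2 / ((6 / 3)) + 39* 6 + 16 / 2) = 309693056184 / 4892251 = 63302.77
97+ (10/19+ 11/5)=9474/95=99.73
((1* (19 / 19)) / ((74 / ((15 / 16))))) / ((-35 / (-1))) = 3 / 8288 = 0.00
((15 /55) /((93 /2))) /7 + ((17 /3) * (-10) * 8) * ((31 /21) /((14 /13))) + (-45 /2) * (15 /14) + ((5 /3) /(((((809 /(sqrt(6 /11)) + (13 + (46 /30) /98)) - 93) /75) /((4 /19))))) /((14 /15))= -19026597797171885746619 /29475280983784989276 + 156086437500 * sqrt(66) /49001005751699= -645.48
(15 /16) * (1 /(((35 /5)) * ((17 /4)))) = 15 /476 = 0.03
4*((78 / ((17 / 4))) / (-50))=-624 / 425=-1.47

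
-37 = -37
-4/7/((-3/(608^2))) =1478656/21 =70412.19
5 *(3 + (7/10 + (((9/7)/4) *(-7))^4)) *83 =3115903/256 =12171.50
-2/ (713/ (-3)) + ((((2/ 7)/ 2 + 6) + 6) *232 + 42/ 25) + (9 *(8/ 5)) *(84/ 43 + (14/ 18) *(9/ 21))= 15300627296/ 5365325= 2851.76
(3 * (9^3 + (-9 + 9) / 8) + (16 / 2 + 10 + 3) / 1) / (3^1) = 736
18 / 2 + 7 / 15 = 142 / 15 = 9.47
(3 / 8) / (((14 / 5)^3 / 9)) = 3375 / 21952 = 0.15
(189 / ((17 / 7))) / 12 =441 / 68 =6.49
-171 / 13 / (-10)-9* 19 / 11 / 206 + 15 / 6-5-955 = -140847547 / 147290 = -956.26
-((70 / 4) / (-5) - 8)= 23 / 2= 11.50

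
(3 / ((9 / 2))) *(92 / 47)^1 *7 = 1288 / 141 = 9.13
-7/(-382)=7/382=0.02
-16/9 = -1.78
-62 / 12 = -31 / 6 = -5.17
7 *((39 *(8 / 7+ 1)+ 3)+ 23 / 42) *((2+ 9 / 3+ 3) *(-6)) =-29272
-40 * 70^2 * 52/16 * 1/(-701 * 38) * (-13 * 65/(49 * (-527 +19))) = 0.81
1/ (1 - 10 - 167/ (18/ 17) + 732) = 18/ 10175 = 0.00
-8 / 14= -4 / 7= -0.57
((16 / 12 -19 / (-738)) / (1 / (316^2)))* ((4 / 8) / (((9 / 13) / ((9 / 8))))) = 81376399 / 738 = 110266.12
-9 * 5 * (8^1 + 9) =-765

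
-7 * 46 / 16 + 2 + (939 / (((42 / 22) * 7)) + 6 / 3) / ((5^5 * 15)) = -333018547 / 18375000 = -18.12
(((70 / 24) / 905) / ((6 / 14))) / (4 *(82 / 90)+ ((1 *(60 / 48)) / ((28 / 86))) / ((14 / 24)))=12005 / 16325114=0.00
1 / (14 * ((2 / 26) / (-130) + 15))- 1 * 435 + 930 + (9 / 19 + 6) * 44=2629188986 / 3371417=779.85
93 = 93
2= 2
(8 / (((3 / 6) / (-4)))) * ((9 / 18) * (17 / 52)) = -136 / 13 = -10.46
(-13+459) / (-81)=-446 / 81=-5.51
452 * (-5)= -2260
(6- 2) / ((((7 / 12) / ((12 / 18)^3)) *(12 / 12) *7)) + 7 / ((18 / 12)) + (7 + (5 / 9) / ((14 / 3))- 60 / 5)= 0.08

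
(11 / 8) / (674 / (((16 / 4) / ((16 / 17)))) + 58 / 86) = 8041 / 931368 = 0.01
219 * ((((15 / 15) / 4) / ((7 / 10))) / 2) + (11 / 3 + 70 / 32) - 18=9059 / 336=26.96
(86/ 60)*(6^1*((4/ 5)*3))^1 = 516/ 25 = 20.64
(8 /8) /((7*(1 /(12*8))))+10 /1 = 166 /7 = 23.71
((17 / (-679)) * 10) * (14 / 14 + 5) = -1.50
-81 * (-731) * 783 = 46362213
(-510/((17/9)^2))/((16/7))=-8505/136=-62.54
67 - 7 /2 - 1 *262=-397 /2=-198.50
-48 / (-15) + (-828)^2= 3427936 / 5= 685587.20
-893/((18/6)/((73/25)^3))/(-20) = 347392181/937500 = 370.55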